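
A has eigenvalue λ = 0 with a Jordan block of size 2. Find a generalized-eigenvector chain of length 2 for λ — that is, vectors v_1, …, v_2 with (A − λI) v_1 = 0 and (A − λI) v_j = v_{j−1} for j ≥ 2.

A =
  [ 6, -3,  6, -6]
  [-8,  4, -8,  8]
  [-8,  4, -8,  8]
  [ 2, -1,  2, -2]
A Jordan chain for λ = 0 of length 2:
v_1 = (6, -8, -8, 2)ᵀ
v_2 = (1, 0, 0, 0)ᵀ

Let N = A − (0)·I. We want v_2 with N^2 v_2 = 0 but N^1 v_2 ≠ 0; then v_{j-1} := N · v_j for j = 2, …, 2.

Pick v_2 = (1, 0, 0, 0)ᵀ.
Then v_1 = N · v_2 = (6, -8, -8, 2)ᵀ.

Sanity check: (A − (0)·I) v_1 = (0, 0, 0, 0)ᵀ = 0. ✓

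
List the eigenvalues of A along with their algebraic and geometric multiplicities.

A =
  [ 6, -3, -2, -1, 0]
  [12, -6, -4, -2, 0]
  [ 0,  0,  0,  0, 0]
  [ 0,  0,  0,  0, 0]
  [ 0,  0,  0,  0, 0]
λ = 0: alg = 5, geom = 4

Step 1 — factor the characteristic polynomial to read off the algebraic multiplicities:
  χ_A(x) = x^5

Step 2 — compute geometric multiplicities via the rank-nullity identity g(λ) = n − rank(A − λI):
  rank(A − (0)·I) = 1, so dim ker(A − (0)·I) = n − 1 = 4

Summary:
  λ = 0: algebraic multiplicity = 5, geometric multiplicity = 4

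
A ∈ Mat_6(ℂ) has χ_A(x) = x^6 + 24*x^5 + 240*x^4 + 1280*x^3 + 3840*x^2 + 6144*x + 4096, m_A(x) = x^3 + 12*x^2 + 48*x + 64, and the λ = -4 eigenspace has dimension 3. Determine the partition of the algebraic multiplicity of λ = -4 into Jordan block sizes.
Block sizes for λ = -4: [3, 2, 1]

Step 1 — from the characteristic polynomial, algebraic multiplicity of λ = -4 is 6. From dim ker(A − (-4)·I) = 3, there are exactly 3 Jordan blocks for λ = -4.
Step 2 — from the minimal polynomial, the factor (x + 4)^3 tells us the largest block for λ = -4 has size 3.
Step 3 — with total size 6, 3 blocks, and largest block 3, the block sizes (in nonincreasing order) are [3, 2, 1].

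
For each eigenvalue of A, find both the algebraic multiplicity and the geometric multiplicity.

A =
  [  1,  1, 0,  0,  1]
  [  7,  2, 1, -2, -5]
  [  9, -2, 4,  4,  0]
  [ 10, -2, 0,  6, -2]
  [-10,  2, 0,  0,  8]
λ = 3: alg = 3, geom = 1; λ = 6: alg = 2, geom = 2

Step 1 — factor the characteristic polynomial to read off the algebraic multiplicities:
  χ_A(x) = (x - 6)^2*(x - 3)^3

Step 2 — compute geometric multiplicities via the rank-nullity identity g(λ) = n − rank(A − λI):
  rank(A − (3)·I) = 4, so dim ker(A − (3)·I) = n − 4 = 1
  rank(A − (6)·I) = 3, so dim ker(A − (6)·I) = n − 3 = 2

Summary:
  λ = 3: algebraic multiplicity = 3, geometric multiplicity = 1
  λ = 6: algebraic multiplicity = 2, geometric multiplicity = 2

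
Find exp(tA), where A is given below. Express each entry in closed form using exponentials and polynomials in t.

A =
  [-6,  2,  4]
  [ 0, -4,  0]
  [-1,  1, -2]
e^{tA} =
  [-2*t*exp(-4*t) + exp(-4*t), 2*t*exp(-4*t), 4*t*exp(-4*t)]
  [0, exp(-4*t), 0]
  [-t*exp(-4*t), t*exp(-4*t), 2*t*exp(-4*t) + exp(-4*t)]

Strategy: write A = P · J · P⁻¹ where J is a Jordan canonical form, so e^{tA} = P · e^{tJ} · P⁻¹, and e^{tJ} can be computed block-by-block.

A has Jordan form
J =
  [-4,  1,  0]
  [ 0, -4,  0]
  [ 0,  0, -4]
(up to reordering of blocks).

Per-block formulas:
  For a 1×1 block at λ = -4: exp(t · [-4]) = [e^(-4t)].
  For a 2×2 Jordan block J_2(-4): exp(t · J_2(-4)) = e^(-4t)·(I + t·N), where N is the 2×2 nilpotent shift.

After assembling e^{tJ} and conjugating by P, we get:

e^{tA} =
  [-2*t*exp(-4*t) + exp(-4*t), 2*t*exp(-4*t), 4*t*exp(-4*t)]
  [0, exp(-4*t), 0]
  [-t*exp(-4*t), t*exp(-4*t), 2*t*exp(-4*t) + exp(-4*t)]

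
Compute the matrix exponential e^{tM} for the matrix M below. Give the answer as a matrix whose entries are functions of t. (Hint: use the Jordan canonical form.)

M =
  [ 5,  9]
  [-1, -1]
e^{tM} =
  [3*t*exp(2*t) + exp(2*t), 9*t*exp(2*t)]
  [-t*exp(2*t), -3*t*exp(2*t) + exp(2*t)]

Strategy: write M = P · J · P⁻¹ where J is a Jordan canonical form, so e^{tM} = P · e^{tJ} · P⁻¹, and e^{tJ} can be computed block-by-block.

M has Jordan form
J =
  [2, 1]
  [0, 2]
(up to reordering of blocks).

Per-block formulas:
  For a 2×2 Jordan block J_2(2): exp(t · J_2(2)) = e^(2t)·(I + t·N), where N is the 2×2 nilpotent shift.

After assembling e^{tJ} and conjugating by P, we get:

e^{tM} =
  [3*t*exp(2*t) + exp(2*t), 9*t*exp(2*t)]
  [-t*exp(2*t), -3*t*exp(2*t) + exp(2*t)]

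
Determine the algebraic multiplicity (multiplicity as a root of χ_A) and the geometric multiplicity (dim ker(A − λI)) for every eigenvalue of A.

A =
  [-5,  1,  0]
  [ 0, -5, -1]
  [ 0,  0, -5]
λ = -5: alg = 3, geom = 1

Step 1 — factor the characteristic polynomial to read off the algebraic multiplicities:
  χ_A(x) = (x + 5)^3

Step 2 — compute geometric multiplicities via the rank-nullity identity g(λ) = n − rank(A − λI):
  rank(A − (-5)·I) = 2, so dim ker(A − (-5)·I) = n − 2 = 1

Summary:
  λ = -5: algebraic multiplicity = 3, geometric multiplicity = 1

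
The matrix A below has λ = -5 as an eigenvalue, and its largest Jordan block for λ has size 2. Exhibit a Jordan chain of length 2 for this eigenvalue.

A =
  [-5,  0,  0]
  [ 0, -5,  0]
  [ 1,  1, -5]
A Jordan chain for λ = -5 of length 2:
v_1 = (0, 0, 1)ᵀ
v_2 = (1, 0, 0)ᵀ

Let N = A − (-5)·I. We want v_2 with N^2 v_2 = 0 but N^1 v_2 ≠ 0; then v_{j-1} := N · v_j for j = 2, …, 2.

Pick v_2 = (1, 0, 0)ᵀ.
Then v_1 = N · v_2 = (0, 0, 1)ᵀ.

Sanity check: (A − (-5)·I) v_1 = (0, 0, 0)ᵀ = 0. ✓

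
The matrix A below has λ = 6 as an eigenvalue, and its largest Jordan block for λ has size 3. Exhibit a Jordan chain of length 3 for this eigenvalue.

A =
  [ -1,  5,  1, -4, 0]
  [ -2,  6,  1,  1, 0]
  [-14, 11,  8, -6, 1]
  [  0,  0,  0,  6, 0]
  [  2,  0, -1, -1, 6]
A Jordan chain for λ = 6 of length 3:
v_1 = (1, 1, 2, 0, -1)ᵀ
v_2 = (-2, -2, -3, 0, 2)ᵀ
v_3 = (1, 1, 0, 0, 0)ᵀ

Let N = A − (6)·I. We want v_3 with N^3 v_3 = 0 but N^2 v_3 ≠ 0; then v_{j-1} := N · v_j for j = 3, …, 2.

Pick v_3 = (1, 1, 0, 0, 0)ᵀ.
Then v_2 = N · v_3 = (-2, -2, -3, 0, 2)ᵀ.
Then v_1 = N · v_2 = (1, 1, 2, 0, -1)ᵀ.

Sanity check: (A − (6)·I) v_1 = (0, 0, 0, 0, 0)ᵀ = 0. ✓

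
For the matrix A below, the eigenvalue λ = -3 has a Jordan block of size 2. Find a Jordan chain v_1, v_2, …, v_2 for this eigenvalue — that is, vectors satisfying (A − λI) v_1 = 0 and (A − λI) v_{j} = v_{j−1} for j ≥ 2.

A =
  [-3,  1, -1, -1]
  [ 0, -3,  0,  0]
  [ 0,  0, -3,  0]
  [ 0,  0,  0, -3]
A Jordan chain for λ = -3 of length 2:
v_1 = (1, 0, 0, 0)ᵀ
v_2 = (0, 1, 0, 0)ᵀ

Let N = A − (-3)·I. We want v_2 with N^2 v_2 = 0 but N^1 v_2 ≠ 0; then v_{j-1} := N · v_j for j = 2, …, 2.

Pick v_2 = (0, 1, 0, 0)ᵀ.
Then v_1 = N · v_2 = (1, 0, 0, 0)ᵀ.

Sanity check: (A − (-3)·I) v_1 = (0, 0, 0, 0)ᵀ = 0. ✓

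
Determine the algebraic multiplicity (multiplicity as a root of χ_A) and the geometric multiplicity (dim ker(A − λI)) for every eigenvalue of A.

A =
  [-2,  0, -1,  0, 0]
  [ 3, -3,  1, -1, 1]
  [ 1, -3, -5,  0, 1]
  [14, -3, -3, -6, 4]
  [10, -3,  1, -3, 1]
λ = -3: alg = 5, geom = 2

Step 1 — factor the characteristic polynomial to read off the algebraic multiplicities:
  χ_A(x) = (x + 3)^5

Step 2 — compute geometric multiplicities via the rank-nullity identity g(λ) = n − rank(A − λI):
  rank(A − (-3)·I) = 3, so dim ker(A − (-3)·I) = n − 3 = 2

Summary:
  λ = -3: algebraic multiplicity = 5, geometric multiplicity = 2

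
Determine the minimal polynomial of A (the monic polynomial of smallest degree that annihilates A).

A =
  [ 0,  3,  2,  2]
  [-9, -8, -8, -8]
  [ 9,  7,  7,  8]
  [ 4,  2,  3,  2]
x^3 - 2*x^2 - 7*x - 4

The characteristic polynomial is χ_A(x) = (x - 4)*(x + 1)^3, so the eigenvalues are known. The minimal polynomial is
  m_A(x) = Π_λ (x − λ)^{k_λ}
where k_λ is the size of the *largest* Jordan block for λ (equivalently, the smallest k with (A − λI)^k v = 0 for every generalised eigenvector v of λ).

  λ = -1: largest Jordan block has size 2, contributing (x + 1)^2
  λ = 4: largest Jordan block has size 1, contributing (x − 4)

So m_A(x) = (x - 4)*(x + 1)^2 = x^3 - 2*x^2 - 7*x - 4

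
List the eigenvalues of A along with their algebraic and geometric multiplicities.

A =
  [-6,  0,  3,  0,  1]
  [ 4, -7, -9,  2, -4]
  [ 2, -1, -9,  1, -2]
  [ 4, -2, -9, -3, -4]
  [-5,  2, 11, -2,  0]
λ = -5: alg = 5, geom = 2

Step 1 — factor the characteristic polynomial to read off the algebraic multiplicities:
  χ_A(x) = (x + 5)^5

Step 2 — compute geometric multiplicities via the rank-nullity identity g(λ) = n − rank(A − λI):
  rank(A − (-5)·I) = 3, so dim ker(A − (-5)·I) = n − 3 = 2

Summary:
  λ = -5: algebraic multiplicity = 5, geometric multiplicity = 2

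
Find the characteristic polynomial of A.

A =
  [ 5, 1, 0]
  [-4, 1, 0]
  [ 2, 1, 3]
x^3 - 9*x^2 + 27*x - 27

Expanding det(x·I − A) (e.g. by cofactor expansion or by noting that A is similar to its Jordan form J, which has the same characteristic polynomial as A) gives
  χ_A(x) = x^3 - 9*x^2 + 27*x - 27
which factors as (x - 3)^3. The eigenvalues (with algebraic multiplicities) are λ = 3 with multiplicity 3.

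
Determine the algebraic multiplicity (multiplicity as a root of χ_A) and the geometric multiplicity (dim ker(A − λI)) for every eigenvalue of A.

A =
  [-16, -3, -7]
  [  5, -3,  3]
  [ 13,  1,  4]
λ = -5: alg = 3, geom = 1

Step 1 — factor the characteristic polynomial to read off the algebraic multiplicities:
  χ_A(x) = (x + 5)^3

Step 2 — compute geometric multiplicities via the rank-nullity identity g(λ) = n − rank(A − λI):
  rank(A − (-5)·I) = 2, so dim ker(A − (-5)·I) = n − 2 = 1

Summary:
  λ = -5: algebraic multiplicity = 3, geometric multiplicity = 1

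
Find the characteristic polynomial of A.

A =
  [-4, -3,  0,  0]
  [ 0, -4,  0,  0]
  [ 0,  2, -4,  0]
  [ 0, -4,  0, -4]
x^4 + 16*x^3 + 96*x^2 + 256*x + 256

Expanding det(x·I − A) (e.g. by cofactor expansion or by noting that A is similar to its Jordan form J, which has the same characteristic polynomial as A) gives
  χ_A(x) = x^4 + 16*x^3 + 96*x^2 + 256*x + 256
which factors as (x + 4)^4. The eigenvalues (with algebraic multiplicities) are λ = -4 with multiplicity 4.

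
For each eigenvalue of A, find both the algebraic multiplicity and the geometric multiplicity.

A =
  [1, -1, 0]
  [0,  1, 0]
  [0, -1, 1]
λ = 1: alg = 3, geom = 2

Step 1 — factor the characteristic polynomial to read off the algebraic multiplicities:
  χ_A(x) = (x - 1)^3

Step 2 — compute geometric multiplicities via the rank-nullity identity g(λ) = n − rank(A − λI):
  rank(A − (1)·I) = 1, so dim ker(A − (1)·I) = n − 1 = 2

Summary:
  λ = 1: algebraic multiplicity = 3, geometric multiplicity = 2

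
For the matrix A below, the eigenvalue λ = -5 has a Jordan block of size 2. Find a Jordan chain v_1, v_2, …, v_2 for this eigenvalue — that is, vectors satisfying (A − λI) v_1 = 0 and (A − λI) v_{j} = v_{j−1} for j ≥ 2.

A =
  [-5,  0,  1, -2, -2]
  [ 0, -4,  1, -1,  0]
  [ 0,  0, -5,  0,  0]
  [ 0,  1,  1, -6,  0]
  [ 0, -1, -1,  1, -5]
A Jordan chain for λ = -5 of length 2:
v_1 = (0, 1, 0, 1, -1)ᵀ
v_2 = (0, 1, 0, 0, 0)ᵀ

Let N = A − (-5)·I. We want v_2 with N^2 v_2 = 0 but N^1 v_2 ≠ 0; then v_{j-1} := N · v_j for j = 2, …, 2.

Pick v_2 = (0, 1, 0, 0, 0)ᵀ.
Then v_1 = N · v_2 = (0, 1, 0, 1, -1)ᵀ.

Sanity check: (A − (-5)·I) v_1 = (0, 0, 0, 0, 0)ᵀ = 0. ✓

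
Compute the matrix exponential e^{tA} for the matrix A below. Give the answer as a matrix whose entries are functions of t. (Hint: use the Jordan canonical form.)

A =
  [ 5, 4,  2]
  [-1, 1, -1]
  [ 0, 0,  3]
e^{tA} =
  [2*t*exp(3*t) + exp(3*t), 4*t*exp(3*t), 2*t*exp(3*t)]
  [-t*exp(3*t), -2*t*exp(3*t) + exp(3*t), -t*exp(3*t)]
  [0, 0, exp(3*t)]

Strategy: write A = P · J · P⁻¹ where J is a Jordan canonical form, so e^{tA} = P · e^{tJ} · P⁻¹, and e^{tJ} can be computed block-by-block.

A has Jordan form
J =
  [3, 1, 0]
  [0, 3, 0]
  [0, 0, 3]
(up to reordering of blocks).

Per-block formulas:
  For a 1×1 block at λ = 3: exp(t · [3]) = [e^(3t)].
  For a 2×2 Jordan block J_2(3): exp(t · J_2(3)) = e^(3t)·(I + t·N), where N is the 2×2 nilpotent shift.

After assembling e^{tJ} and conjugating by P, we get:

e^{tA} =
  [2*t*exp(3*t) + exp(3*t), 4*t*exp(3*t), 2*t*exp(3*t)]
  [-t*exp(3*t), -2*t*exp(3*t) + exp(3*t), -t*exp(3*t)]
  [0, 0, exp(3*t)]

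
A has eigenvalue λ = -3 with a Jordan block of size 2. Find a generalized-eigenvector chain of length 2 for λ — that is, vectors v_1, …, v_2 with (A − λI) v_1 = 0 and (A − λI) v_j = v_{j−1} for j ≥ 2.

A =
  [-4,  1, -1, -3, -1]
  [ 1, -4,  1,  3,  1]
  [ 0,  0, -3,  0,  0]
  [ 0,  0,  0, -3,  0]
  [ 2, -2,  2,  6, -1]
A Jordan chain for λ = -3 of length 2:
v_1 = (-1, 1, 0, 0, 2)ᵀ
v_2 = (1, 0, 0, 0, 0)ᵀ

Let N = A − (-3)·I. We want v_2 with N^2 v_2 = 0 but N^1 v_2 ≠ 0; then v_{j-1} := N · v_j for j = 2, …, 2.

Pick v_2 = (1, 0, 0, 0, 0)ᵀ.
Then v_1 = N · v_2 = (-1, 1, 0, 0, 2)ᵀ.

Sanity check: (A − (-3)·I) v_1 = (0, 0, 0, 0, 0)ᵀ = 0. ✓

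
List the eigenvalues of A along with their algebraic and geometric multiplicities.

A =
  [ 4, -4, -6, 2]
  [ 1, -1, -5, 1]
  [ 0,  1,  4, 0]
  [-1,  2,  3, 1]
λ = 2: alg = 4, geom = 2

Step 1 — factor the characteristic polynomial to read off the algebraic multiplicities:
  χ_A(x) = (x - 2)^4

Step 2 — compute geometric multiplicities via the rank-nullity identity g(λ) = n − rank(A − λI):
  rank(A − (2)·I) = 2, so dim ker(A − (2)·I) = n − 2 = 2

Summary:
  λ = 2: algebraic multiplicity = 4, geometric multiplicity = 2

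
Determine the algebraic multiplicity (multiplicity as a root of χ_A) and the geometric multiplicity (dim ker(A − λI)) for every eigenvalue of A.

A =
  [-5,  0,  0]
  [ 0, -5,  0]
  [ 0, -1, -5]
λ = -5: alg = 3, geom = 2

Step 1 — factor the characteristic polynomial to read off the algebraic multiplicities:
  χ_A(x) = (x + 5)^3

Step 2 — compute geometric multiplicities via the rank-nullity identity g(λ) = n − rank(A − λI):
  rank(A − (-5)·I) = 1, so dim ker(A − (-5)·I) = n − 1 = 2

Summary:
  λ = -5: algebraic multiplicity = 3, geometric multiplicity = 2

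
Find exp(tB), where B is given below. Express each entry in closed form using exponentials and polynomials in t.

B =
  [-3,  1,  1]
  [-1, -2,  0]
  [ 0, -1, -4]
e^{tB} =
  [-t^2*exp(-3*t)/2 + exp(-3*t), t*exp(-3*t), -t^2*exp(-3*t)/2 + t*exp(-3*t)]
  [-t^2*exp(-3*t)/2 - t*exp(-3*t), t*exp(-3*t) + exp(-3*t), -t^2*exp(-3*t)/2]
  [t^2*exp(-3*t)/2, -t*exp(-3*t), t^2*exp(-3*t)/2 - t*exp(-3*t) + exp(-3*t)]

Strategy: write B = P · J · P⁻¹ where J is a Jordan canonical form, so e^{tB} = P · e^{tJ} · P⁻¹, and e^{tJ} can be computed block-by-block.

B has Jordan form
J =
  [-3,  1,  0]
  [ 0, -3,  1]
  [ 0,  0, -3]
(up to reordering of blocks).

Per-block formulas:
  For a 3×3 Jordan block J_3(-3): exp(t · J_3(-3)) = e^(-3t)·(I + t·N + (t^2/2)·N^2), where N is the 3×3 nilpotent shift.

After assembling e^{tJ} and conjugating by P, we get:

e^{tB} =
  [-t^2*exp(-3*t)/2 + exp(-3*t), t*exp(-3*t), -t^2*exp(-3*t)/2 + t*exp(-3*t)]
  [-t^2*exp(-3*t)/2 - t*exp(-3*t), t*exp(-3*t) + exp(-3*t), -t^2*exp(-3*t)/2]
  [t^2*exp(-3*t)/2, -t*exp(-3*t), t^2*exp(-3*t)/2 - t*exp(-3*t) + exp(-3*t)]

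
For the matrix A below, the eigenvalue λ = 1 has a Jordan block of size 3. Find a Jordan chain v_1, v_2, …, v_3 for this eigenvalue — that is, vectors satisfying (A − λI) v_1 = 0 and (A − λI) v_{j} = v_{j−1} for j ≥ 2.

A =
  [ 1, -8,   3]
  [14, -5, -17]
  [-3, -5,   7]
A Jordan chain for λ = 1 of length 3:
v_1 = (-121, -33, -88)ᵀ
v_2 = (0, 14, -3)ᵀ
v_3 = (1, 0, 0)ᵀ

Let N = A − (1)·I. We want v_3 with N^3 v_3 = 0 but N^2 v_3 ≠ 0; then v_{j-1} := N · v_j for j = 3, …, 2.

Pick v_3 = (1, 0, 0)ᵀ.
Then v_2 = N · v_3 = (0, 14, -3)ᵀ.
Then v_1 = N · v_2 = (-121, -33, -88)ᵀ.

Sanity check: (A − (1)·I) v_1 = (0, 0, 0)ᵀ = 0. ✓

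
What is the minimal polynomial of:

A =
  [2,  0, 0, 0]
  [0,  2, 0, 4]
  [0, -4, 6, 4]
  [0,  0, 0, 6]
x^2 - 8*x + 12

The characteristic polynomial is χ_A(x) = (x - 6)^2*(x - 2)^2, so the eigenvalues are known. The minimal polynomial is
  m_A(x) = Π_λ (x − λ)^{k_λ}
where k_λ is the size of the *largest* Jordan block for λ (equivalently, the smallest k with (A − λI)^k v = 0 for every generalised eigenvector v of λ).

  λ = 2: largest Jordan block has size 1, contributing (x − 2)
  λ = 6: largest Jordan block has size 1, contributing (x − 6)

So m_A(x) = (x - 6)*(x - 2) = x^2 - 8*x + 12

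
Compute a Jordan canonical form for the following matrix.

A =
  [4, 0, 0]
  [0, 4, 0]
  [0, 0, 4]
J_1(4) ⊕ J_1(4) ⊕ J_1(4)

The characteristic polynomial is
  det(x·I − A) = x^3 - 12*x^2 + 48*x - 64 = (x - 4)^3

Eigenvalues and multiplicities (the geometric multiplicity of λ is n − rank(A − λI), which equals the number of Jordan blocks for λ):
  λ = 4: algebraic multiplicity = 3, geometric multiplicity = 3

Determining the block sizes for each eigenvalue:
  λ = 4: gm = am = 3, so every block has size 1 → block sizes [1, 1, 1]

Assembling the blocks gives a Jordan form
J =
  [4, 0, 0]
  [0, 4, 0]
  [0, 0, 4]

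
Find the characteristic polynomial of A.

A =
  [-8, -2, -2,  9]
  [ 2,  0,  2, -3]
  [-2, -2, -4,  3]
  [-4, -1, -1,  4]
x^4 + 8*x^3 + 24*x^2 + 32*x + 16

Expanding det(x·I − A) (e.g. by cofactor expansion or by noting that A is similar to its Jordan form J, which has the same characteristic polynomial as A) gives
  χ_A(x) = x^4 + 8*x^3 + 24*x^2 + 32*x + 16
which factors as (x + 2)^4. The eigenvalues (with algebraic multiplicities) are λ = -2 with multiplicity 4.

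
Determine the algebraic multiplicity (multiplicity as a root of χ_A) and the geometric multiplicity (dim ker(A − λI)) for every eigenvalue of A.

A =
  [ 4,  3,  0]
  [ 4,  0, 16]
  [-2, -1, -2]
λ = -2: alg = 1, geom = 1; λ = 2: alg = 2, geom = 1

Step 1 — factor the characteristic polynomial to read off the algebraic multiplicities:
  χ_A(x) = (x - 2)^2*(x + 2)

Step 2 — compute geometric multiplicities via the rank-nullity identity g(λ) = n − rank(A − λI):
  rank(A − (-2)·I) = 2, so dim ker(A − (-2)·I) = n − 2 = 1
  rank(A − (2)·I) = 2, so dim ker(A − (2)·I) = n − 2 = 1

Summary:
  λ = -2: algebraic multiplicity = 1, geometric multiplicity = 1
  λ = 2: algebraic multiplicity = 2, geometric multiplicity = 1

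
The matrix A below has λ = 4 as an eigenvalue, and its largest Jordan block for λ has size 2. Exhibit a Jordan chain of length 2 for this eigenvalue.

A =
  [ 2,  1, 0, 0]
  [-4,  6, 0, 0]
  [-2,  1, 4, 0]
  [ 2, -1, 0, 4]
A Jordan chain for λ = 4 of length 2:
v_1 = (-2, -4, -2, 2)ᵀ
v_2 = (1, 0, 0, 0)ᵀ

Let N = A − (4)·I. We want v_2 with N^2 v_2 = 0 but N^1 v_2 ≠ 0; then v_{j-1} := N · v_j for j = 2, …, 2.

Pick v_2 = (1, 0, 0, 0)ᵀ.
Then v_1 = N · v_2 = (-2, -4, -2, 2)ᵀ.

Sanity check: (A − (4)·I) v_1 = (0, 0, 0, 0)ᵀ = 0. ✓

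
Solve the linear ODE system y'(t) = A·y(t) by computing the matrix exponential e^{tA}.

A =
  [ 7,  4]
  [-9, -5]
e^{tA} =
  [6*t*exp(t) + exp(t), 4*t*exp(t)]
  [-9*t*exp(t), -6*t*exp(t) + exp(t)]

Strategy: write A = P · J · P⁻¹ where J is a Jordan canonical form, so e^{tA} = P · e^{tJ} · P⁻¹, and e^{tJ} can be computed block-by-block.

A has Jordan form
J =
  [1, 1]
  [0, 1]
(up to reordering of blocks).

Per-block formulas:
  For a 2×2 Jordan block J_2(1): exp(t · J_2(1)) = e^(1t)·(I + t·N), where N is the 2×2 nilpotent shift.

After assembling e^{tJ} and conjugating by P, we get:

e^{tA} =
  [6*t*exp(t) + exp(t), 4*t*exp(t)]
  [-9*t*exp(t), -6*t*exp(t) + exp(t)]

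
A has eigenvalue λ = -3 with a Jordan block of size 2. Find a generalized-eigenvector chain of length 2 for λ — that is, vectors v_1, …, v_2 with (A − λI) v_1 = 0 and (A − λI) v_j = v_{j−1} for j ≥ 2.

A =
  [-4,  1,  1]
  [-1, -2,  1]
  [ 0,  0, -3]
A Jordan chain for λ = -3 of length 2:
v_1 = (-1, -1, 0)ᵀ
v_2 = (1, 0, 0)ᵀ

Let N = A − (-3)·I. We want v_2 with N^2 v_2 = 0 but N^1 v_2 ≠ 0; then v_{j-1} := N · v_j for j = 2, …, 2.

Pick v_2 = (1, 0, 0)ᵀ.
Then v_1 = N · v_2 = (-1, -1, 0)ᵀ.

Sanity check: (A − (-3)·I) v_1 = (0, 0, 0)ᵀ = 0. ✓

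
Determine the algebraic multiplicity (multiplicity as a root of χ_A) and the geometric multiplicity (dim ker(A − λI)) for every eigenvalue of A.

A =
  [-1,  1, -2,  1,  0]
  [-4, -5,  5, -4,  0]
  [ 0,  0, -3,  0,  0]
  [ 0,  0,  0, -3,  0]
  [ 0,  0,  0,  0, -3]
λ = -3: alg = 5, geom = 3

Step 1 — factor the characteristic polynomial to read off the algebraic multiplicities:
  χ_A(x) = (x + 3)^5

Step 2 — compute geometric multiplicities via the rank-nullity identity g(λ) = n − rank(A − λI):
  rank(A − (-3)·I) = 2, so dim ker(A − (-3)·I) = n − 2 = 3

Summary:
  λ = -3: algebraic multiplicity = 5, geometric multiplicity = 3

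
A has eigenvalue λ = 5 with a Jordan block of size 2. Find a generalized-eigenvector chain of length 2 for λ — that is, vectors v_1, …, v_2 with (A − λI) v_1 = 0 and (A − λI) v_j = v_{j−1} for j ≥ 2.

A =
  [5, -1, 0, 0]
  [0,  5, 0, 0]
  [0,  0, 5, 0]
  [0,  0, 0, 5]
A Jordan chain for λ = 5 of length 2:
v_1 = (-1, 0, 0, 0)ᵀ
v_2 = (0, 1, 0, 0)ᵀ

Let N = A − (5)·I. We want v_2 with N^2 v_2 = 0 but N^1 v_2 ≠ 0; then v_{j-1} := N · v_j for j = 2, …, 2.

Pick v_2 = (0, 1, 0, 0)ᵀ.
Then v_1 = N · v_2 = (-1, 0, 0, 0)ᵀ.

Sanity check: (A − (5)·I) v_1 = (0, 0, 0, 0)ᵀ = 0. ✓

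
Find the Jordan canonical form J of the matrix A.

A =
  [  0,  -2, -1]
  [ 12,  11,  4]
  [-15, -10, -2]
J_2(3) ⊕ J_1(3)

The characteristic polynomial is
  det(x·I − A) = x^3 - 9*x^2 + 27*x - 27 = (x - 3)^3

Eigenvalues and multiplicities (the geometric multiplicity of λ is n − rank(A − λI), which equals the number of Jordan blocks for λ):
  λ = 3: algebraic multiplicity = 3, geometric multiplicity = 2

Determining the block sizes for each eigenvalue:
  λ = 3: 2 blocks summing to 3 forces exactly one block of size 2 and the rest size 1 → block sizes [2, 1]

Assembling the blocks gives a Jordan form
J =
  [3, 1, 0]
  [0, 3, 0]
  [0, 0, 3]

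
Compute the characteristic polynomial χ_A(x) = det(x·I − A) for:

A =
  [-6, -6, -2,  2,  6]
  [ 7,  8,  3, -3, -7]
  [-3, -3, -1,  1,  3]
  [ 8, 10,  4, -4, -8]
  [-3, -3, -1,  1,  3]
x^5

Expanding det(x·I − A) (e.g. by cofactor expansion or by noting that A is similar to its Jordan form J, which has the same characteristic polynomial as A) gives
  χ_A(x) = x^5
which factors as x^5. The eigenvalues (with algebraic multiplicities) are λ = 0 with multiplicity 5.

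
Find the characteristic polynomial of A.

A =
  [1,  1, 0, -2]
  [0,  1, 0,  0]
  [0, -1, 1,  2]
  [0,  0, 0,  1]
x^4 - 4*x^3 + 6*x^2 - 4*x + 1

Expanding det(x·I − A) (e.g. by cofactor expansion or by noting that A is similar to its Jordan form J, which has the same characteristic polynomial as A) gives
  χ_A(x) = x^4 - 4*x^3 + 6*x^2 - 4*x + 1
which factors as (x - 1)^4. The eigenvalues (with algebraic multiplicities) are λ = 1 with multiplicity 4.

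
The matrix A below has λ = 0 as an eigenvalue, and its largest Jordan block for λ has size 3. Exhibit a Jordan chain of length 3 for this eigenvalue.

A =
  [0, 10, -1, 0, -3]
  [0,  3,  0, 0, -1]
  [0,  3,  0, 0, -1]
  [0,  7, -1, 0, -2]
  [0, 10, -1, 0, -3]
A Jordan chain for λ = 0 of length 3:
v_1 = (-3, -1, -1, -2, -3)ᵀ
v_2 = (10, 3, 3, 7, 10)ᵀ
v_3 = (0, 1, 0, 0, 0)ᵀ

Let N = A − (0)·I. We want v_3 with N^3 v_3 = 0 but N^2 v_3 ≠ 0; then v_{j-1} := N · v_j for j = 3, …, 2.

Pick v_3 = (0, 1, 0, 0, 0)ᵀ.
Then v_2 = N · v_3 = (10, 3, 3, 7, 10)ᵀ.
Then v_1 = N · v_2 = (-3, -1, -1, -2, -3)ᵀ.

Sanity check: (A − (0)·I) v_1 = (0, 0, 0, 0, 0)ᵀ = 0. ✓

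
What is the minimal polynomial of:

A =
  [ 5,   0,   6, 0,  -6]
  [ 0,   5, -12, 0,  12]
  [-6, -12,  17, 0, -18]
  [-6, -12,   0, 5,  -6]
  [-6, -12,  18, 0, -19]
x^2 - 4*x - 5

The characteristic polynomial is χ_A(x) = (x - 5)^3*(x + 1)^2, so the eigenvalues are known. The minimal polynomial is
  m_A(x) = Π_λ (x − λ)^{k_λ}
where k_λ is the size of the *largest* Jordan block for λ (equivalently, the smallest k with (A − λI)^k v = 0 for every generalised eigenvector v of λ).

  λ = -1: largest Jordan block has size 1, contributing (x + 1)
  λ = 5: largest Jordan block has size 1, contributing (x − 5)

So m_A(x) = (x - 5)*(x + 1) = x^2 - 4*x - 5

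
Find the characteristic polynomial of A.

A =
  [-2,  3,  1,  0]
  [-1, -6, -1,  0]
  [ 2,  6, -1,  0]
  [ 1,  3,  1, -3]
x^4 + 12*x^3 + 54*x^2 + 108*x + 81

Expanding det(x·I − A) (e.g. by cofactor expansion or by noting that A is similar to its Jordan form J, which has the same characteristic polynomial as A) gives
  χ_A(x) = x^4 + 12*x^3 + 54*x^2 + 108*x + 81
which factors as (x + 3)^4. The eigenvalues (with algebraic multiplicities) are λ = -3 with multiplicity 4.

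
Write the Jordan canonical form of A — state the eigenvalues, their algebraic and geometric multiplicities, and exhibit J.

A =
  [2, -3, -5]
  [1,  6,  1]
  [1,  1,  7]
J_3(5)

The characteristic polynomial is
  det(x·I − A) = x^3 - 15*x^2 + 75*x - 125 = (x - 5)^3

Eigenvalues and multiplicities (the geometric multiplicity of λ is n − rank(A − λI), which equals the number of Jordan blocks for λ):
  λ = 5: algebraic multiplicity = 3, geometric multiplicity = 1

Determining the block sizes for each eigenvalue:
  λ = 5: one block (gm = 1), so the single block has size am = 3 → block sizes [3]

Assembling the blocks gives a Jordan form
J =
  [5, 1, 0]
  [0, 5, 1]
  [0, 0, 5]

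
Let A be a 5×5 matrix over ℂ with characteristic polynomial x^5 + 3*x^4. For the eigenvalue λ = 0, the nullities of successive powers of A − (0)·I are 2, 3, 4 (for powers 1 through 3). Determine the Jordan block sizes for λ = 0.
Block sizes for λ = 0: [3, 1]

From the dimensions of kernels of powers, the number of Jordan blocks of size at least j is d_j − d_{j−1} where d_j = dim ker(N^j) (with d_0 = 0). Computing the differences gives [2, 1, 1].
The number of blocks of size exactly k is (#blocks of size ≥ k) − (#blocks of size ≥ k + 1), so the partition is: 1 block(s) of size 1, 1 block(s) of size 3.
In nonincreasing order the block sizes are [3, 1].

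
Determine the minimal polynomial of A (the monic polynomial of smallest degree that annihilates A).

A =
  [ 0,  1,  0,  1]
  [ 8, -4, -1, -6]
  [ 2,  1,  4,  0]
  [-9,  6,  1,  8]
x^4 - 8*x^3 + 22*x^2 - 24*x + 9

The characteristic polynomial is χ_A(x) = (x - 3)^2*(x - 1)^2, so the eigenvalues are known. The minimal polynomial is
  m_A(x) = Π_λ (x − λ)^{k_λ}
where k_λ is the size of the *largest* Jordan block for λ (equivalently, the smallest k with (A − λI)^k v = 0 for every generalised eigenvector v of λ).

  λ = 1: largest Jordan block has size 2, contributing (x − 1)^2
  λ = 3: largest Jordan block has size 2, contributing (x − 3)^2

So m_A(x) = (x - 3)^2*(x - 1)^2 = x^4 - 8*x^3 + 22*x^2 - 24*x + 9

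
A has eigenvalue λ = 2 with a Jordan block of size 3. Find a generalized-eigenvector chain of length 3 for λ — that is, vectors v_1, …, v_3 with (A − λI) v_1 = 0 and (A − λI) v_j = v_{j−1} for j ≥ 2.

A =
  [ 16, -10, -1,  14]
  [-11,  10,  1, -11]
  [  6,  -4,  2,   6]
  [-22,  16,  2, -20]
A Jordan chain for λ = 2 of length 3:
v_1 = (-8, 6, -4, 12)ᵀ
v_2 = (14, -11, 6, -22)ᵀ
v_3 = (1, 0, 0, 0)ᵀ

Let N = A − (2)·I. We want v_3 with N^3 v_3 = 0 but N^2 v_3 ≠ 0; then v_{j-1} := N · v_j for j = 3, …, 2.

Pick v_3 = (1, 0, 0, 0)ᵀ.
Then v_2 = N · v_3 = (14, -11, 6, -22)ᵀ.
Then v_1 = N · v_2 = (-8, 6, -4, 12)ᵀ.

Sanity check: (A − (2)·I) v_1 = (0, 0, 0, 0)ᵀ = 0. ✓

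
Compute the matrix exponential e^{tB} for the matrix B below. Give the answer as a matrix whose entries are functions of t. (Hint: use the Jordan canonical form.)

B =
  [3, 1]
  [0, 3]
e^{tB} =
  [exp(3*t), t*exp(3*t)]
  [0, exp(3*t)]

Strategy: write B = P · J · P⁻¹ where J is a Jordan canonical form, so e^{tB} = P · e^{tJ} · P⁻¹, and e^{tJ} can be computed block-by-block.

B has Jordan form
J =
  [3, 1]
  [0, 3]
(up to reordering of blocks).

Per-block formulas:
  For a 2×2 Jordan block J_2(3): exp(t · J_2(3)) = e^(3t)·(I + t·N), where N is the 2×2 nilpotent shift.

After assembling e^{tJ} and conjugating by P, we get:

e^{tB} =
  [exp(3*t), t*exp(3*t)]
  [0, exp(3*t)]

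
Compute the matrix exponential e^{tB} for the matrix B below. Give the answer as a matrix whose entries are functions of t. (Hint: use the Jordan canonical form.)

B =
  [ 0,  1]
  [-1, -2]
e^{tB} =
  [t*exp(-t) + exp(-t), t*exp(-t)]
  [-t*exp(-t), -t*exp(-t) + exp(-t)]

Strategy: write B = P · J · P⁻¹ where J is a Jordan canonical form, so e^{tB} = P · e^{tJ} · P⁻¹, and e^{tJ} can be computed block-by-block.

B has Jordan form
J =
  [-1,  1]
  [ 0, -1]
(up to reordering of blocks).

Per-block formulas:
  For a 2×2 Jordan block J_2(-1): exp(t · J_2(-1)) = e^(-1t)·(I + t·N), where N is the 2×2 nilpotent shift.

After assembling e^{tJ} and conjugating by P, we get:

e^{tB} =
  [t*exp(-t) + exp(-t), t*exp(-t)]
  [-t*exp(-t), -t*exp(-t) + exp(-t)]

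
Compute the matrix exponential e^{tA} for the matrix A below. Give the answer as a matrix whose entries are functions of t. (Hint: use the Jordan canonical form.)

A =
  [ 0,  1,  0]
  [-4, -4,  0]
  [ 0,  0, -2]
e^{tA} =
  [2*t*exp(-2*t) + exp(-2*t), t*exp(-2*t), 0]
  [-4*t*exp(-2*t), -2*t*exp(-2*t) + exp(-2*t), 0]
  [0, 0, exp(-2*t)]

Strategy: write A = P · J · P⁻¹ where J is a Jordan canonical form, so e^{tA} = P · e^{tJ} · P⁻¹, and e^{tJ} can be computed block-by-block.

A has Jordan form
J =
  [-2,  1,  0]
  [ 0, -2,  0]
  [ 0,  0, -2]
(up to reordering of blocks).

Per-block formulas:
  For a 1×1 block at λ = -2: exp(t · [-2]) = [e^(-2t)].
  For a 2×2 Jordan block J_2(-2): exp(t · J_2(-2)) = e^(-2t)·(I + t·N), where N is the 2×2 nilpotent shift.

After assembling e^{tJ} and conjugating by P, we get:

e^{tA} =
  [2*t*exp(-2*t) + exp(-2*t), t*exp(-2*t), 0]
  [-4*t*exp(-2*t), -2*t*exp(-2*t) + exp(-2*t), 0]
  [0, 0, exp(-2*t)]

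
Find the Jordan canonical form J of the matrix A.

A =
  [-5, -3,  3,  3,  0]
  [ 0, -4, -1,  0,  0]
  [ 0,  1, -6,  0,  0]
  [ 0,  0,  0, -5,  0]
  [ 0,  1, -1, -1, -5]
J_2(-5) ⊕ J_2(-5) ⊕ J_1(-5)

The characteristic polynomial is
  det(x·I − A) = x^5 + 25*x^4 + 250*x^3 + 1250*x^2 + 3125*x + 3125 = (x + 5)^5

Eigenvalues and multiplicities (the geometric multiplicity of λ is n − rank(A − λI), which equals the number of Jordan blocks for λ):
  λ = -5: algebraic multiplicity = 5, geometric multiplicity = 3

Determining the block sizes for each eigenvalue:
  λ = -5: with am = 5 and gm = 3, the partition is not yet determined (e.g. several partitions of 5 into 3 parts exist). Let N = A − (-5)·I. Computing rank(N^1) = 2, rank(N^2) = 0; the number of blocks of size ≥ j is rank(N^{j−1}) − rank(N^j), giving [3, 2]. So we have 2 block(s) of size 2, 1 block(s) of size 1 → block sizes [2, 2, 1]

Assembling the blocks gives a Jordan form
J =
  [-5,  1,  0,  0,  0]
  [ 0, -5,  0,  0,  0]
  [ 0,  0, -5,  1,  0]
  [ 0,  0,  0, -5,  0]
  [ 0,  0,  0,  0, -5]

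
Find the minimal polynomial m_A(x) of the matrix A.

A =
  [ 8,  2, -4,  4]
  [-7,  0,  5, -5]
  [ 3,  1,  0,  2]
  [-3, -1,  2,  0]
x^3 - 6*x^2 + 12*x - 8

The characteristic polynomial is χ_A(x) = (x - 2)^4, so the eigenvalues are known. The minimal polynomial is
  m_A(x) = Π_λ (x − λ)^{k_λ}
where k_λ is the size of the *largest* Jordan block for λ (equivalently, the smallest k with (A − λI)^k v = 0 for every generalised eigenvector v of λ).

  λ = 2: largest Jordan block has size 3, contributing (x − 2)^3

So m_A(x) = (x - 2)^3 = x^3 - 6*x^2 + 12*x - 8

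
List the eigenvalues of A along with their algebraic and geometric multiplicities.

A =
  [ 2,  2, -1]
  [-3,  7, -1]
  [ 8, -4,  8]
λ = 5: alg = 1, geom = 1; λ = 6: alg = 2, geom = 1

Step 1 — factor the characteristic polynomial to read off the algebraic multiplicities:
  χ_A(x) = (x - 6)^2*(x - 5)

Step 2 — compute geometric multiplicities via the rank-nullity identity g(λ) = n − rank(A − λI):
  rank(A − (5)·I) = 2, so dim ker(A − (5)·I) = n − 2 = 1
  rank(A − (6)·I) = 2, so dim ker(A − (6)·I) = n − 2 = 1

Summary:
  λ = 5: algebraic multiplicity = 1, geometric multiplicity = 1
  λ = 6: algebraic multiplicity = 2, geometric multiplicity = 1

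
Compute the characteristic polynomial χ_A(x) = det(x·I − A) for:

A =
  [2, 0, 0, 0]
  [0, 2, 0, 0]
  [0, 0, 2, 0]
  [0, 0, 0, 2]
x^4 - 8*x^3 + 24*x^2 - 32*x + 16

Expanding det(x·I − A) (e.g. by cofactor expansion or by noting that A is similar to its Jordan form J, which has the same characteristic polynomial as A) gives
  χ_A(x) = x^4 - 8*x^3 + 24*x^2 - 32*x + 16
which factors as (x - 2)^4. The eigenvalues (with algebraic multiplicities) are λ = 2 with multiplicity 4.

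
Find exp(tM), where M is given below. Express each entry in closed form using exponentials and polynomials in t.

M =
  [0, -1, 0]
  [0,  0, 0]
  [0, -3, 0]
e^{tM} =
  [1, -t, 0]
  [0, 1, 0]
  [0, -3*t, 1]

Strategy: write M = P · J · P⁻¹ where J is a Jordan canonical form, so e^{tM} = P · e^{tJ} · P⁻¹, and e^{tJ} can be computed block-by-block.

M has Jordan form
J =
  [0, 1, 0]
  [0, 0, 0]
  [0, 0, 0]
(up to reordering of blocks).

Per-block formulas:
  For a 1×1 block at λ = 0: exp(t · [0]) = [e^(0t)].
  For a 2×2 Jordan block J_2(0): exp(t · J_2(0)) = e^(0t)·(I + t·N), where N is the 2×2 nilpotent shift.

After assembling e^{tJ} and conjugating by P, we get:

e^{tM} =
  [1, -t, 0]
  [0, 1, 0]
  [0, -3*t, 1]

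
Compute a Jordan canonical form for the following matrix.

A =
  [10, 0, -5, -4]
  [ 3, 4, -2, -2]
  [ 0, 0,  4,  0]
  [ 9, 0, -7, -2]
J_3(4) ⊕ J_1(4)

The characteristic polynomial is
  det(x·I − A) = x^4 - 16*x^3 + 96*x^2 - 256*x + 256 = (x - 4)^4

Eigenvalues and multiplicities (the geometric multiplicity of λ is n − rank(A − λI), which equals the number of Jordan blocks for λ):
  λ = 4: algebraic multiplicity = 4, geometric multiplicity = 2

Determining the block sizes for each eigenvalue:
  λ = 4: with am = 4 and gm = 2, the partition is not yet determined (e.g. several partitions of 4 into 2 parts exist). Let N = A − (4)·I. Computing rank(N^1) = 2, rank(N^2) = 1, rank(N^3) = 0; the number of blocks of size ≥ j is rank(N^{j−1}) − rank(N^j), giving [2, 1, 1]. So we have 1 block(s) of size 3, 1 block(s) of size 1 → block sizes [3, 1]

Assembling the blocks gives a Jordan form
J =
  [4, 1, 0, 0]
  [0, 4, 1, 0]
  [0, 0, 4, 0]
  [0, 0, 0, 4]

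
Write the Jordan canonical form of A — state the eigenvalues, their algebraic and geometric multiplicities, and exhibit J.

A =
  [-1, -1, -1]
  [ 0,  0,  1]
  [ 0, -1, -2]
J_2(-1) ⊕ J_1(-1)

The characteristic polynomial is
  det(x·I − A) = x^3 + 3*x^2 + 3*x + 1 = (x + 1)^3

Eigenvalues and multiplicities (the geometric multiplicity of λ is n − rank(A − λI), which equals the number of Jordan blocks for λ):
  λ = -1: algebraic multiplicity = 3, geometric multiplicity = 2

Determining the block sizes for each eigenvalue:
  λ = -1: 2 blocks summing to 3 forces exactly one block of size 2 and the rest size 1 → block sizes [2, 1]

Assembling the blocks gives a Jordan form
J =
  [-1,  1,  0]
  [ 0, -1,  0]
  [ 0,  0, -1]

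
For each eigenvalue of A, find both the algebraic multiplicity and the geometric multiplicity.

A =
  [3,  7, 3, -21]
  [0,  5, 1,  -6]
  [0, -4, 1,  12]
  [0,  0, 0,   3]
λ = 3: alg = 4, geom = 2

Step 1 — factor the characteristic polynomial to read off the algebraic multiplicities:
  χ_A(x) = (x - 3)^4

Step 2 — compute geometric multiplicities via the rank-nullity identity g(λ) = n − rank(A − λI):
  rank(A − (3)·I) = 2, so dim ker(A − (3)·I) = n − 2 = 2

Summary:
  λ = 3: algebraic multiplicity = 4, geometric multiplicity = 2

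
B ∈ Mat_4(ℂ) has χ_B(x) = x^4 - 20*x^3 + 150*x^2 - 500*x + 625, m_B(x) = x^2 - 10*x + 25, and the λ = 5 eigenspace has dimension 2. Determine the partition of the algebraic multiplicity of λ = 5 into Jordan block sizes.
Block sizes for λ = 5: [2, 2]

Step 1 — from the characteristic polynomial, algebraic multiplicity of λ = 5 is 4. From dim ker(B − (5)·I) = 2, there are exactly 2 Jordan blocks for λ = 5.
Step 2 — from the minimal polynomial, the factor (x − 5)^2 tells us the largest block for λ = 5 has size 2.
Step 3 — with total size 4, 2 blocks, and largest block 2, the block sizes (in nonincreasing order) are [2, 2].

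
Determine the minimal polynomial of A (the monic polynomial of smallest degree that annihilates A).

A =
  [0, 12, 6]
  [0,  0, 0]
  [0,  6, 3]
x^2 - 3*x

The characteristic polynomial is χ_A(x) = x^2*(x - 3), so the eigenvalues are known. The minimal polynomial is
  m_A(x) = Π_λ (x − λ)^{k_λ}
where k_λ is the size of the *largest* Jordan block for λ (equivalently, the smallest k with (A − λI)^k v = 0 for every generalised eigenvector v of λ).

  λ = 0: largest Jordan block has size 1, contributing (x − 0)
  λ = 3: largest Jordan block has size 1, contributing (x − 3)

So m_A(x) = x*(x - 3) = x^2 - 3*x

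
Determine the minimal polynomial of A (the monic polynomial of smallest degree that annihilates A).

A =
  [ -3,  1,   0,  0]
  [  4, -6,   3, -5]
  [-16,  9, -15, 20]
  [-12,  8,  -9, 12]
x^3 + 9*x^2 + 27*x + 27

The characteristic polynomial is χ_A(x) = (x + 3)^4, so the eigenvalues are known. The minimal polynomial is
  m_A(x) = Π_λ (x − λ)^{k_λ}
where k_λ is the size of the *largest* Jordan block for λ (equivalently, the smallest k with (A − λI)^k v = 0 for every generalised eigenvector v of λ).

  λ = -3: largest Jordan block has size 3, contributing (x + 3)^3

So m_A(x) = (x + 3)^3 = x^3 + 9*x^2 + 27*x + 27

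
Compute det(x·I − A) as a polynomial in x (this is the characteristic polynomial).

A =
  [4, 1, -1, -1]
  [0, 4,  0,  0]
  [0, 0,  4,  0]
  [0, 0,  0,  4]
x^4 - 16*x^3 + 96*x^2 - 256*x + 256

Expanding det(x·I − A) (e.g. by cofactor expansion or by noting that A is similar to its Jordan form J, which has the same characteristic polynomial as A) gives
  χ_A(x) = x^4 - 16*x^3 + 96*x^2 - 256*x + 256
which factors as (x - 4)^4. The eigenvalues (with algebraic multiplicities) are λ = 4 with multiplicity 4.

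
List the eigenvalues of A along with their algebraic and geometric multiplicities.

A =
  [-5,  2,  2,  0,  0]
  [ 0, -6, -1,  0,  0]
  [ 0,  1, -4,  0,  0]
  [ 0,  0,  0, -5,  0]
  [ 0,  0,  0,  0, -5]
λ = -5: alg = 5, geom = 4

Step 1 — factor the characteristic polynomial to read off the algebraic multiplicities:
  χ_A(x) = (x + 5)^5

Step 2 — compute geometric multiplicities via the rank-nullity identity g(λ) = n − rank(A − λI):
  rank(A − (-5)·I) = 1, so dim ker(A − (-5)·I) = n − 1 = 4

Summary:
  λ = -5: algebraic multiplicity = 5, geometric multiplicity = 4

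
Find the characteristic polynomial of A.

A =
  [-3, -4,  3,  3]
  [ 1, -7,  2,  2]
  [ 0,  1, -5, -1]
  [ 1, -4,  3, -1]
x^4 + 16*x^3 + 96*x^2 + 256*x + 256

Expanding det(x·I − A) (e.g. by cofactor expansion or by noting that A is similar to its Jordan form J, which has the same characteristic polynomial as A) gives
  χ_A(x) = x^4 + 16*x^3 + 96*x^2 + 256*x + 256
which factors as (x + 4)^4. The eigenvalues (with algebraic multiplicities) are λ = -4 with multiplicity 4.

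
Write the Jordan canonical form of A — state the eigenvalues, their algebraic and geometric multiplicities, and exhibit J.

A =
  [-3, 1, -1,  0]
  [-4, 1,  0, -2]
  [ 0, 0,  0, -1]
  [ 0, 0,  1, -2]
J_3(-1) ⊕ J_1(-1)

The characteristic polynomial is
  det(x·I − A) = x^4 + 4*x^3 + 6*x^2 + 4*x + 1 = (x + 1)^4

Eigenvalues and multiplicities (the geometric multiplicity of λ is n − rank(A − λI), which equals the number of Jordan blocks for λ):
  λ = -1: algebraic multiplicity = 4, geometric multiplicity = 2

Determining the block sizes for each eigenvalue:
  λ = -1: with am = 4 and gm = 2, the partition is not yet determined (e.g. several partitions of 4 into 2 parts exist). Let N = A − (-1)·I. Computing rank(N^1) = 2, rank(N^2) = 1, rank(N^3) = 0; the number of blocks of size ≥ j is rank(N^{j−1}) − rank(N^j), giving [2, 1, 1]. So we have 1 block(s) of size 3, 1 block(s) of size 1 → block sizes [3, 1]

Assembling the blocks gives a Jordan form
J =
  [-1,  1,  0,  0]
  [ 0, -1,  1,  0]
  [ 0,  0, -1,  0]
  [ 0,  0,  0, -1]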